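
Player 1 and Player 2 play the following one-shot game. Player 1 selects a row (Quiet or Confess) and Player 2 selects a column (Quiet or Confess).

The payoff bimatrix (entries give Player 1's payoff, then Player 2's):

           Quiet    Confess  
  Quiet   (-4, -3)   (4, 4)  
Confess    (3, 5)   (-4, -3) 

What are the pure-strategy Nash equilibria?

(Quiet, Confess) and (Confess, Quiet)

(Quiet, Quiet): Player 1 prefers Confess (3 > -4); Player 2 prefers Confess (4 > -3) — not an equilibrium.
(Quiet, Confess): Player 1 gets 4 ≥ -4 from Confess, and Player 2 gets 4 ≥ -3 from Quiet — Nash equilibrium.
(Confess, Quiet): Player 1 gets 3 ≥ -4 from Quiet, and Player 2 gets 5 ≥ -3 from Confess — Nash equilibrium.
(Confess, Confess): Player 1 prefers Quiet (4 > -4); Player 2 prefers Quiet (5 > -3) — not an equilibrium.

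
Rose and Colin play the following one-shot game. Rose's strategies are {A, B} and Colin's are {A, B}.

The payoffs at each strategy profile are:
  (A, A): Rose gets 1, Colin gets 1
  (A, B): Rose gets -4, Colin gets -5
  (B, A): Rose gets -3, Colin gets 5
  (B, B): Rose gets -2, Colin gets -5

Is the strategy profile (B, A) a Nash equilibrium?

At (B, A), Rose earns -3; switching to A would give 1, so Rose would deviate.
Colin earns 5; switching to B would give -5, so Colin has no profitable deviation.
Since at least one player can profitably deviate, this is not a Nash equilibrium.

No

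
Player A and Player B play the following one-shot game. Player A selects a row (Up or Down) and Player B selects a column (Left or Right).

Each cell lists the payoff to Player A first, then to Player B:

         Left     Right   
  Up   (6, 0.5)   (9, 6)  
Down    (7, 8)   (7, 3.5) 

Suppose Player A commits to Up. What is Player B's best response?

Against Up, Player B earns 0.5 from Left and 6 from Right.
So Right is the best response.

Right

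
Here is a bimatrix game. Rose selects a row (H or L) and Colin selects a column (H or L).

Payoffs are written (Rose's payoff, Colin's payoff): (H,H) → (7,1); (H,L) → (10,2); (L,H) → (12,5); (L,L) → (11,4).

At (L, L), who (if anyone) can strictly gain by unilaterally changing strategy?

Rose at (L, L) earns 11; deviating to H yields 10 — not better.
Colin earns 4; deviating to H yields 5 — a strict improvement.
Only Colin has a strictly profitable deviation.

Colin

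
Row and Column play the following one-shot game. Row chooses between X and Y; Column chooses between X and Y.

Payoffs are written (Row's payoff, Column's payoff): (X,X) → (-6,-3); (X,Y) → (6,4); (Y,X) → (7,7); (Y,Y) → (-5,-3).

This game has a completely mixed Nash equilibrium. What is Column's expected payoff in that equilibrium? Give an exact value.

First find x, the probability Row plays X, from Column's indifference between X and Y: −3x + 7(1−x) = 4x − 3(1−x), giving x = 10/17.
Since Column is indifferent in equilibrium, Column's expected payoff equals the payoff from either column against (10/17, 7/17). Using X: −3(10/17) + 7(7/17) = 19/17.

19/17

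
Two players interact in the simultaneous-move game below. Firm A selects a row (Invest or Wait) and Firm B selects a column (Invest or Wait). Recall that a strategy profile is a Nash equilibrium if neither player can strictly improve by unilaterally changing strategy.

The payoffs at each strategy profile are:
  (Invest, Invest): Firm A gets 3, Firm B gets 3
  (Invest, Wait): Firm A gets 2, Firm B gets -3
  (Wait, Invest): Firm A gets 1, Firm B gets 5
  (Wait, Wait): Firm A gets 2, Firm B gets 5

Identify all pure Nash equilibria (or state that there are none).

(Invest, Invest) and (Wait, Wait)

(Invest, Invest): Firm A gets 3 ≥ 1 from Wait, and Firm B gets 3 ≥ -3 from Wait — Nash equilibrium.
(Invest, Wait): Firm B prefers Invest (3 > -3) — not an equilibrium.
(Wait, Invest): Firm A prefers Invest (3 > 1) — not an equilibrium.
(Wait, Wait): Firm A gets 2 ≥ 2 from Invest, and Firm B gets 5 ≥ 5 from Invest — Nash equilibrium.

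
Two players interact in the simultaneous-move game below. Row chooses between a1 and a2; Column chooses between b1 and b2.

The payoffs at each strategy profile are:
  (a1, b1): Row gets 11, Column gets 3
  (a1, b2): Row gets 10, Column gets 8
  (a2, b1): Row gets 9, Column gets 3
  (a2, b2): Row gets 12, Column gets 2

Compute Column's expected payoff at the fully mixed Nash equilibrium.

First find x, the probability Row plays a1, from Column's indifference between b1 and b2: 3x + 3(1−x) = 8x + 2(1−x), giving x = 1/6.
Since Column is indifferent in equilibrium, Column's expected payoff equals the payoff from either column against (1/6, 5/6). Using b1: 3(1/6) + 3(5/6) = 3.

3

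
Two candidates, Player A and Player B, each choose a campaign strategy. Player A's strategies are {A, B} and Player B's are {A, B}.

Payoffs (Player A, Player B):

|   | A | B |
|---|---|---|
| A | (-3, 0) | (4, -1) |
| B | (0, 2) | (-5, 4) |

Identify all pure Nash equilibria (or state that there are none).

(A, A): Player A prefers B (0 > -3) — not an equilibrium.
(A, B): Player B prefers A (0 > -1) — not an equilibrium.
(B, A): Player B prefers B (4 > 2) — not an equilibrium.
(B, B): Player A prefers A (4 > -5) — not an equilibrium.

none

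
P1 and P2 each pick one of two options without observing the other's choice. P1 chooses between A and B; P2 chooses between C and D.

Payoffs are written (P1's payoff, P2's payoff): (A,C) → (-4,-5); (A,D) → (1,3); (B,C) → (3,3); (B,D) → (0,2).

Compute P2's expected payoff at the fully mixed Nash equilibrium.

19/9

First find x, the probability P1 plays A, from P2's indifference between C and D: −5x + 3(1−x) = 3x + 2(1−x), giving x = 1/9.
Since P2 is indifferent in equilibrium, P2's expected payoff equals the payoff from either column against (1/9, 8/9). Using C: −5(1/9) + 3(8/9) = 19/9.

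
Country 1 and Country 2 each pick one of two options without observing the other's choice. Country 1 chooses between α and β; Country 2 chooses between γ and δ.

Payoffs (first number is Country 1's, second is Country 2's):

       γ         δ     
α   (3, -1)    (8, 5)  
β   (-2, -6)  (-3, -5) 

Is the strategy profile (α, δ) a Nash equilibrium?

At (α, δ), Country 1 earns 8; switching to β would give -3, so Country 1 has no profitable deviation.
Country 2 earns 5; switching to γ would give -1, so Country 2 has no profitable deviation.
Neither player can gain by a unilateral deviation, so this profile is a Nash equilibrium.

Yes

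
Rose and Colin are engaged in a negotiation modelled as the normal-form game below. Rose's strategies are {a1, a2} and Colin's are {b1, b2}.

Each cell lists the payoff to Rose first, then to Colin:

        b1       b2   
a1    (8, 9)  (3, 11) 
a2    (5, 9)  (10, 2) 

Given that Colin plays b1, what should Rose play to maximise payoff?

a1

Against b1, Rose earns 8 from a1 and 5 from a2.
So a1 is the best response.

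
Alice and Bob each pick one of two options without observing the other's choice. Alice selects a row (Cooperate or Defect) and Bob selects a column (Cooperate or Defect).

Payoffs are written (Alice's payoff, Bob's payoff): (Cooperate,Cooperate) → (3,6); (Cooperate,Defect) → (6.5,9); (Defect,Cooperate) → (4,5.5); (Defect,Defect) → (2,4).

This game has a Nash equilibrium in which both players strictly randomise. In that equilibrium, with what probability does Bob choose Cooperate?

9/11

Let c be the probability that Bob plays Cooperate. In a completely mixed equilibrium, Alice must be indifferent between Cooperate and Defect.
Alice's expected payoff from Cooperate is 3c + 6.5(1−c); from Defect it is 4c + 2(1−c).
Setting these equal: −3.5c + 6.5 = 2c + 2, so c = 9/11.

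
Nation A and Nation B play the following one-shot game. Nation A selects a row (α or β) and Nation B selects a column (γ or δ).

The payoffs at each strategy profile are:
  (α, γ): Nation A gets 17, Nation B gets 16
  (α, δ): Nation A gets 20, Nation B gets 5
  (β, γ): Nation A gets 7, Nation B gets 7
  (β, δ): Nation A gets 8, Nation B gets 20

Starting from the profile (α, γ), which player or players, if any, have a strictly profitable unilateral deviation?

Neither

Nation A at (α, γ) earns 17; deviating to β yields 7 — not better.
Nation B earns 16; deviating to δ yields 5 — not better.
Neither player can strictly improve; the profile is a Nash equilibrium.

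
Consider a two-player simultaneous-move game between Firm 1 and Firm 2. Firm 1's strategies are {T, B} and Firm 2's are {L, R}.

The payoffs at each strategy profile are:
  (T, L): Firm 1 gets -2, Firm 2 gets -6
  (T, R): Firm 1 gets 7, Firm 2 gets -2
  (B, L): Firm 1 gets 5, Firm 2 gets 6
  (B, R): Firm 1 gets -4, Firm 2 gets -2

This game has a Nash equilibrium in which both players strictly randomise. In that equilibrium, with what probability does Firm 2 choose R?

Let c be the probability that Firm 2 plays L. In a completely mixed equilibrium, Firm 1 must be indifferent between T and B.
Firm 1's expected payoff from T is −2c + 7(1−c); from B it is 5c − 4(1−c).
Setting these equal: −9c + 7 = 9c − 4, so c = 11/18.
Therefore Firm 2 plays R with probability 1 − 11/18 = 7/18.

7/18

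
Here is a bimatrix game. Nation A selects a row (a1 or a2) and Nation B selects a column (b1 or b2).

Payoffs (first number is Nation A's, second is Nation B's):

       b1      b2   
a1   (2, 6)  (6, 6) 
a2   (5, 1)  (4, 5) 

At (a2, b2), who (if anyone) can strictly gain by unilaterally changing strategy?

Nation A at (a2, b2) earns 4; deviating to a1 yields 6 — a strict improvement.
Nation B earns 5; deviating to b1 yields 1 — not better.
Only Nation A has a strictly profitable deviation.

Nation A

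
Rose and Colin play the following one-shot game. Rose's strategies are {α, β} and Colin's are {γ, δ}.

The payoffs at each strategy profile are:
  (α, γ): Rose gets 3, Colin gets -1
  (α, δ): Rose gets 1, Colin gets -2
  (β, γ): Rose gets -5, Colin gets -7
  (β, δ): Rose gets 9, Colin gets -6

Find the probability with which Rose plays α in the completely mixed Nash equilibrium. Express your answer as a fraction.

1/2

Let r be the probability that Rose plays α. In a completely mixed equilibrium, Colin must be indifferent between γ and δ.
Colin's expected payoff from γ is −r − 7(1−r); from δ it is −2r − 6(1−r).
Setting these equal: 6r − 7 = 4r − 6, so r = 1/2.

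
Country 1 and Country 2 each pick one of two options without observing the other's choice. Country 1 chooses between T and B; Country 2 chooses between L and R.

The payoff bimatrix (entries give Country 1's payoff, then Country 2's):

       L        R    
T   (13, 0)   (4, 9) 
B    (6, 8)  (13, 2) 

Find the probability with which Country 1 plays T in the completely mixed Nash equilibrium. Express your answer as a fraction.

2/5

Let r be the probability that Country 1 plays T. In a completely mixed equilibrium, Country 2 must be indifferent between L and R.
Country 2's expected payoff from L is 8(1−r); from R it is 9r + 2(1−r).
Setting these equal: −8r + 8 = 7r + 2, so r = 2/5.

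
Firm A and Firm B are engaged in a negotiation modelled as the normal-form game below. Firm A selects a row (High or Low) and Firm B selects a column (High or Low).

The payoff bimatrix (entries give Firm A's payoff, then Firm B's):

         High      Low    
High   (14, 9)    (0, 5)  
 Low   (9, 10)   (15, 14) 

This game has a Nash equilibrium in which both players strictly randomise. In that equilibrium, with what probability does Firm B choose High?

3/4

Let y be the probability that Firm B plays High. In a completely mixed equilibrium, Firm A must be indifferent between High and Low.
Firm A's expected payoff from High is 14y; from Low it is 9y + 15(1−y).
Setting these equal: 14y = −6y + 15, so y = 3/4.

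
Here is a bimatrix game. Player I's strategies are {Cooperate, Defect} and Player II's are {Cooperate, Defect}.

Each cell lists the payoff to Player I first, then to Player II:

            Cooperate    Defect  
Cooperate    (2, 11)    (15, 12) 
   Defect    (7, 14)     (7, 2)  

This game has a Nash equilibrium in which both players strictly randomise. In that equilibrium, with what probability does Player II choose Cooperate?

8/13

Let y be the probability that Player II plays Cooperate. In a completely mixed equilibrium, Player I must be indifferent between Cooperate and Defect.
Player I's expected payoff from Cooperate is 2y + 15(1−y); from Defect it is 7y + 7(1−y).
Setting these equal: −13y + 15 = 7, so y = 8/13.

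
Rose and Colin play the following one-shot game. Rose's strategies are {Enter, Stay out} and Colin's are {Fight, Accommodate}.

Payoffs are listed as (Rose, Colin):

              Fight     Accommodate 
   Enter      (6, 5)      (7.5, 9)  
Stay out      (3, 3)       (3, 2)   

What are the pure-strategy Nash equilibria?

(Enter, Accommodate)

(Enter, Fight): Colin prefers Accommodate (9 > 5) — not an equilibrium.
(Enter, Accommodate): Rose gets 7.5 ≥ 3 from Stay out, and Colin gets 9 ≥ 5 from Fight — Nash equilibrium.
(Stay out, Fight): Rose prefers Enter (6 > 3) — not an equilibrium.
(Stay out, Accommodate): Rose prefers Enter (7.5 > 3); Colin prefers Fight (3 > 2) — not an equilibrium.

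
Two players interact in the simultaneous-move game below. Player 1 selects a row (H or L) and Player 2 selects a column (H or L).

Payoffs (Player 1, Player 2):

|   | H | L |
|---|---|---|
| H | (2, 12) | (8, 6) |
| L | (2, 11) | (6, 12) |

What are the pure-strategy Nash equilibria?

(H, H)

(H, H): Player 1 gets 2 ≥ 2 from L, and Player 2 gets 12 ≥ 6 from L — Nash equilibrium.
(H, L): Player 2 prefers H (12 > 6) — not an equilibrium.
(L, H): Player 2 prefers L (12 > 11) — not an equilibrium.
(L, L): Player 1 prefers H (8 > 6) — not an equilibrium.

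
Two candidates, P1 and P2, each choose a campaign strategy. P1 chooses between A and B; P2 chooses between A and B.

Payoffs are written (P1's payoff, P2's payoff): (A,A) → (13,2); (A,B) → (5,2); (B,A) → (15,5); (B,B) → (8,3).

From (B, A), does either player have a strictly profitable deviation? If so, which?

Neither

P1 at (B, A) earns 15; deviating to A yields 13 — not better.
P2 earns 5; deviating to B yields 3 — not better.
Neither player can strictly improve; the profile is a Nash equilibrium.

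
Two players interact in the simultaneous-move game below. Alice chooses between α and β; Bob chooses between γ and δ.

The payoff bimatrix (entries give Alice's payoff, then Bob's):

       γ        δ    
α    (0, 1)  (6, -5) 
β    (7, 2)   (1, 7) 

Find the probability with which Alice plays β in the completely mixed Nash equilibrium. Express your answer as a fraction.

Let p be the probability that Alice plays α. In a completely mixed equilibrium, Bob must be indifferent between γ and δ.
Bob's expected payoff from γ is p + 2(1−p); from δ it is −5p + 7(1−p).
Setting these equal: −p + 2 = −12p + 7, so p = 5/11.
Therefore Alice plays β with probability 1 − 5/11 = 6/11.

6/11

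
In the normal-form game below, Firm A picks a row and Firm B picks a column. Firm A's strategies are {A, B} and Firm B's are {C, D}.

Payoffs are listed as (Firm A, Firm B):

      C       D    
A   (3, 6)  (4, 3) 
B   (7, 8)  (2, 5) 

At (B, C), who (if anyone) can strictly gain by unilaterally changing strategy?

Firm A at (B, C) earns 7; deviating to A yields 3 — not better.
Firm B earns 8; deviating to D yields 5 — not better.
Neither player can strictly improve; the profile is a Nash equilibrium.

Neither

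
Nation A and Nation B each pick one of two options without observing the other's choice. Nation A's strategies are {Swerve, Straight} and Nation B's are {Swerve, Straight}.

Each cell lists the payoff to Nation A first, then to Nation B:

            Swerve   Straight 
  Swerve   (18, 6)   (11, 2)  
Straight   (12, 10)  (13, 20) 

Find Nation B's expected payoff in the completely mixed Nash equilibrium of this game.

50/7

First find x, the probability Nation A plays Swerve, from Nation B's indifference between Swerve and Straight: 6x + 10(1−x) = 2x + 20(1−x), giving x = 5/7.
Since Nation B is indifferent in equilibrium, Nation B's expected payoff equals the payoff from either column against (5/7, 2/7). Using Swerve: 6(5/7) + 10(2/7) = 50/7.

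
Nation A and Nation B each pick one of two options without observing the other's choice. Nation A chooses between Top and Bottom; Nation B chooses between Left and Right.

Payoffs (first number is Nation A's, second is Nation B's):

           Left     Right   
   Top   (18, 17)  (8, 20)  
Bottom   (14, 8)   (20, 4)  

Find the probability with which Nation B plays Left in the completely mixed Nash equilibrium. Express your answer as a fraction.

Let q be the probability that Nation B plays Left. In a completely mixed equilibrium, Nation A must be indifferent between Top and Bottom.
Nation A's expected payoff from Top is 18q + 8(1−q); from Bottom it is 14q + 20(1−q).
Setting these equal: 10q + 8 = −6q + 20, so q = 3/4.

3/4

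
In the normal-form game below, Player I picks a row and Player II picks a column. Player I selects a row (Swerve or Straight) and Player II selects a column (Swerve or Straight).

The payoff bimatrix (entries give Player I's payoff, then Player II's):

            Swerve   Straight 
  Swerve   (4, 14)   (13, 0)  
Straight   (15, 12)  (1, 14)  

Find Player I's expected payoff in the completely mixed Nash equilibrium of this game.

191/23

First find y, the probability Player II plays Swerve, from Player I's indifference between Swerve and Straight: 4y + 13(1−y) = 15y + (1−y), giving y = 12/23.
Since Player I is indifferent in equilibrium, Player I's expected payoff equals the payoff from either row against (12/23, 11/23). Using Swerve: 4(12/23) + 13(11/23) = 191/23.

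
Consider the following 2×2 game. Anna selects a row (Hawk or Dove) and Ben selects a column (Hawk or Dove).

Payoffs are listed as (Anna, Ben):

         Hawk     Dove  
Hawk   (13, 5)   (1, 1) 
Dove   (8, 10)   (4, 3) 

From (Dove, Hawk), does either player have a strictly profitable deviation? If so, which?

Anna

Anna at (Dove, Hawk) earns 8; deviating to Hawk yields 13 — a strict improvement.
Ben earns 10; deviating to Dove yields 3 — not better.
Only Anna has a strictly profitable deviation.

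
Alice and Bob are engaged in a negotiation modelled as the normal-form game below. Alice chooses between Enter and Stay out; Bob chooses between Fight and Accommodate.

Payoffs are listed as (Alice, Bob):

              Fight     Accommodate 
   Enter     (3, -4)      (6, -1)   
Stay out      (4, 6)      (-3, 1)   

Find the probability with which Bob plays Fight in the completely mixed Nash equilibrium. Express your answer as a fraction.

9/10

Let q be the probability that Bob plays Fight. In a completely mixed equilibrium, Alice must be indifferent between Enter and Stay out.
Alice's expected payoff from Enter is 3q + 6(1−q); from Stay out it is 4q − 3(1−q).
Setting these equal: −3q + 6 = 7q − 3, so q = 9/10.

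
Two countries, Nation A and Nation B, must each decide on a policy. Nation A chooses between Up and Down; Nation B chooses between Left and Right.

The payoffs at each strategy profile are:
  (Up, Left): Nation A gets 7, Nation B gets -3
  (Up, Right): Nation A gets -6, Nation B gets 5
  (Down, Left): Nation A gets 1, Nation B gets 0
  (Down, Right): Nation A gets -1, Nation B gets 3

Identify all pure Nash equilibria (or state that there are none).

(Up, Left): Nation B prefers Right (5 > -3) — not an equilibrium.
(Up, Right): Nation A prefers Down (-1 > -6) — not an equilibrium.
(Down, Left): Nation A prefers Up (7 > 1); Nation B prefers Right (3 > 0) — not an equilibrium.
(Down, Right): Nation A gets -1 ≥ -6 from Up, and Nation B gets 3 ≥ 0 from Left — Nash equilibrium.

(Down, Right)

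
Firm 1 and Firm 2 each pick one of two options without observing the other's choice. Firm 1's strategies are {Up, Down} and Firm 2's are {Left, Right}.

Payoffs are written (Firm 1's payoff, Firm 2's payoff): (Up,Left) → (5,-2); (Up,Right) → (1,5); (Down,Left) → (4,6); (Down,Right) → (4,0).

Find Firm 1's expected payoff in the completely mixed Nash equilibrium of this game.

First find q, the probability Firm 2 plays Left, from Firm 1's indifference between Up and Down: 5q + (1−q) = 4q + 4(1−q), giving q = 3/4.
Since Firm 1 is indifferent in equilibrium, Firm 1's expected payoff equals the payoff from either row against (3/4, 1/4). Using Up: 5(3/4) + (1/4) = 4.

4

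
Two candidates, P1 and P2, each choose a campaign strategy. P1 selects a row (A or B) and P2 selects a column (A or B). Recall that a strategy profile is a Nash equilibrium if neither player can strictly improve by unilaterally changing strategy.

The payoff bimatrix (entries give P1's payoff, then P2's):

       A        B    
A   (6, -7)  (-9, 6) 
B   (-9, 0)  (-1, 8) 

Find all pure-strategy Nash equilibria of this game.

(B, B)

(A, A): P2 prefers B (6 > -7) — not an equilibrium.
(A, B): P1 prefers B (-1 > -9) — not an equilibrium.
(B, A): P1 prefers A (6 > -9); P2 prefers B (8 > 0) — not an equilibrium.
(B, B): P1 gets -1 ≥ -9 from A, and P2 gets 8 ≥ 0 from A — Nash equilibrium.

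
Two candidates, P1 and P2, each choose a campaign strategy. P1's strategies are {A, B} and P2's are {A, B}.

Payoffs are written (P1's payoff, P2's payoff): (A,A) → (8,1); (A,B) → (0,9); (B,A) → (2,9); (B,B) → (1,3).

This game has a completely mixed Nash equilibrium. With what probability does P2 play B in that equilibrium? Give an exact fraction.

6/7

Let y be the probability that P2 plays A. In a completely mixed equilibrium, P1 must be indifferent between A and B.
P1's expected payoff from A is 8y; from B it is 2y + (1−y).
Setting these equal: 8y = y + 1, so y = 1/7.
Therefore P2 plays B with probability 1 − 1/7 = 6/7.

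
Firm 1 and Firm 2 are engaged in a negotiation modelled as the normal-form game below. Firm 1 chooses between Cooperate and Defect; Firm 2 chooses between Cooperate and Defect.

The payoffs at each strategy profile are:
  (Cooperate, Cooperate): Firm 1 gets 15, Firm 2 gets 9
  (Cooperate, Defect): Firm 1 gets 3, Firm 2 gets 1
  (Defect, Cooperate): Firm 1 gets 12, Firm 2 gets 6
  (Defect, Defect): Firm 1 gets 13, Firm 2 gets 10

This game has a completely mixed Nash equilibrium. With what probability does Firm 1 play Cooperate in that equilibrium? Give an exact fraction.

1/3

Let x be the probability that Firm 1 plays Cooperate. In a completely mixed equilibrium, Firm 2 must be indifferent between Cooperate and Defect.
Firm 2's expected payoff from Cooperate is 9x + 6(1−x); from Defect it is x + 10(1−x).
Setting these equal: 3x + 6 = −9x + 10, so x = 1/3.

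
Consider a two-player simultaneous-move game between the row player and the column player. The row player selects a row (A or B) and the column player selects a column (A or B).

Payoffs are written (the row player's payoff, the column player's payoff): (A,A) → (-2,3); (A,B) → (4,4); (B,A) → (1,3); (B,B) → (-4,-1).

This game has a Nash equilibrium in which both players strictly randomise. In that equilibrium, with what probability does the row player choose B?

1/5

Let x be the probability that the row player plays A. In a completely mixed equilibrium, the column player must be indifferent between A and B.
The column player's expected payoff from A is 3x + 3(1−x); from B it is 4x − (1−x).
Setting these equal: 3 = 5x − 1, so x = 4/5.
Therefore the row player plays B with probability 1 − 4/5 = 1/5.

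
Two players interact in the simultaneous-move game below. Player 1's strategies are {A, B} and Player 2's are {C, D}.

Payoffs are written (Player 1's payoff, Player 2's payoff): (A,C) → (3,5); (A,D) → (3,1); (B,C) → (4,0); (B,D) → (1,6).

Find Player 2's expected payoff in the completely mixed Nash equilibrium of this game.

3

First find p, the probability Player 1 plays A, from Player 2's indifference between C and D: 5p = p + 6(1−p), giving p = 3/5.
Since Player 2 is indifferent in equilibrium, Player 2's expected payoff equals the payoff from either column against (3/5, 2/5). Using C: 5(3/5) = 3.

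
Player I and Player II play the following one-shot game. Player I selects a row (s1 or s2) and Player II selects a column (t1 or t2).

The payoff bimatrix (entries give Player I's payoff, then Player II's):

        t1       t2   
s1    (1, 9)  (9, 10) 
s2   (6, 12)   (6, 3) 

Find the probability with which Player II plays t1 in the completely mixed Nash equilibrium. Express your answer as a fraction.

Let c be the probability that Player II plays t1. In a completely mixed equilibrium, Player I must be indifferent between s1 and s2.
Player I's expected payoff from s1 is c + 9(1−c); from s2 it is 6c + 6(1−c).
Setting these equal: −8c + 9 = 6, so c = 3/8.

3/8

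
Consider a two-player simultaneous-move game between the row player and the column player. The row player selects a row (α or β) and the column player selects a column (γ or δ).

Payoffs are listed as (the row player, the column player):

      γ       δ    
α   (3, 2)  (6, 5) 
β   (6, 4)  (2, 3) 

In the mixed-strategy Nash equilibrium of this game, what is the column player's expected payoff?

7/2

First find p, the probability the row player plays α, from the column player's indifference between γ and δ: 2p + 4(1−p) = 5p + 3(1−p), giving p = 1/4.
Since the column player is indifferent in equilibrium, the column player's expected payoff equals the payoff from either column against (1/4, 3/4). Using γ: 2(1/4) + 4(3/4) = 7/2.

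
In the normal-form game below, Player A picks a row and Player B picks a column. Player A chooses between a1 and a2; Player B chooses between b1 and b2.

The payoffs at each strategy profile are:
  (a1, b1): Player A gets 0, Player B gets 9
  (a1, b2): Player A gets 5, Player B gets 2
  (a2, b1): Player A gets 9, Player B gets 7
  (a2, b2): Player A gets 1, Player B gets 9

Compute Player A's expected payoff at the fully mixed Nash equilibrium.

First find y, the probability Player B plays b1, from Player A's indifference between a1 and a2: 5(1−y) = 9y + (1−y), giving y = 4/13.
Since Player A is indifferent in equilibrium, Player A's expected payoff equals the payoff from either row against (4/13, 9/13). Using a1: 5(9/13) = 45/13.

45/13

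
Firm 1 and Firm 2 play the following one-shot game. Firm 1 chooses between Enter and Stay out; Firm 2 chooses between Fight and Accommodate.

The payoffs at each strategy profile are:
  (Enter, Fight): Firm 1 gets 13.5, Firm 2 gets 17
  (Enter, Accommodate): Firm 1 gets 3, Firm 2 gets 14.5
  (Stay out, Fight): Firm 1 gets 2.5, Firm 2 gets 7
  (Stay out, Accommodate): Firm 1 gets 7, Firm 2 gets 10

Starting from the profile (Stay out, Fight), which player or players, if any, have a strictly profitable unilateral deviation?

Firm 1 at (Stay out, Fight) earns 2.5; deviating to Enter yields 13.5 — a strict improvement.
Firm 2 earns 7; deviating to Accommodate yields 10 — a strict improvement.
Both Firm 1 and Firm 2 have strictly profitable deviations.

Both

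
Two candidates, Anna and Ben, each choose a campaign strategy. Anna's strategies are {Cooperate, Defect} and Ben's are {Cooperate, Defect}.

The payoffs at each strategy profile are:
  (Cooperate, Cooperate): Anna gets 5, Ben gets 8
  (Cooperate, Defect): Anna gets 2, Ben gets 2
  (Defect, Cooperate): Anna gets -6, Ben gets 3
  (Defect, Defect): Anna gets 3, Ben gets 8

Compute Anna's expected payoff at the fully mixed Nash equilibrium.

9/4

First find y, the probability Ben plays Cooperate, from Anna's indifference between Cooperate and Defect: 5y + 2(1−y) = −6y + 3(1−y), giving y = 1/12.
Since Anna is indifferent in equilibrium, Anna's expected payoff equals the payoff from either row against (1/12, 11/12). Using Cooperate: 5(1/12) + 2(11/12) = 9/4.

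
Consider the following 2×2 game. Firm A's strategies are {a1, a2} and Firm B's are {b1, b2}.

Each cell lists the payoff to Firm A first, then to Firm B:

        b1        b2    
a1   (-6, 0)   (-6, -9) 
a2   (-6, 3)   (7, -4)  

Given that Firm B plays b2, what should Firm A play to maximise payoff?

Against b2, Firm A earns -6 from a1 and 7 from a2.
So a2 is the best response.

a2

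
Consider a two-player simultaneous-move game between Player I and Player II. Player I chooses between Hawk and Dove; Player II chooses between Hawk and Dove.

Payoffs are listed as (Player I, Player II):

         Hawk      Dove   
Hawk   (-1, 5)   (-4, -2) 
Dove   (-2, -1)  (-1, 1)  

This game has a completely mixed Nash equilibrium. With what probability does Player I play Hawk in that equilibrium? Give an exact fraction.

Let r be the probability that Player I plays Hawk. In a completely mixed equilibrium, Player II must be indifferent between Hawk and Dove.
Player II's expected payoff from Hawk is 5r − (1−r); from Dove it is −2r + (1−r).
Setting these equal: 6r − 1 = −3r + 1, so r = 2/9.

2/9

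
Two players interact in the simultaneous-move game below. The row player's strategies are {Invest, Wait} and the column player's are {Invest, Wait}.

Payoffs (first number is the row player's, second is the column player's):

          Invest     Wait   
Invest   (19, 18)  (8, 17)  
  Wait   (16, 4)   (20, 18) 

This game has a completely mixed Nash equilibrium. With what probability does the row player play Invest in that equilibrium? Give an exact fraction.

14/15

Let x be the probability that the row player plays Invest. In a completely mixed equilibrium, the column player must be indifferent between Invest and Wait.
The column player's expected payoff from Invest is 18x + 4(1−x); from Wait it is 17x + 18(1−x).
Setting these equal: 14x + 4 = −x + 18, so x = 14/15.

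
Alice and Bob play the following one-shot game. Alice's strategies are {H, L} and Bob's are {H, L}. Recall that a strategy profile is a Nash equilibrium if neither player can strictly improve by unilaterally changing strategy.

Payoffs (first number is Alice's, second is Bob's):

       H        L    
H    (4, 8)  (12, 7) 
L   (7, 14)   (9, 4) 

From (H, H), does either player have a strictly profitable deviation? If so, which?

Alice

Alice at (H, H) earns 4; deviating to L yields 7 — a strict improvement.
Bob earns 8; deviating to L yields 7 — not better.
Only Alice has a strictly profitable deviation.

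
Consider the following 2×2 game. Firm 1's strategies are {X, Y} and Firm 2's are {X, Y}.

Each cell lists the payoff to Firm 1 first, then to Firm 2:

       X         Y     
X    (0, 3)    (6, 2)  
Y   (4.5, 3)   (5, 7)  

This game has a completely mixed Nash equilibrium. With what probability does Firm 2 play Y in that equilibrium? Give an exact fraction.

9/11

Let c be the probability that Firm 2 plays X. In a completely mixed equilibrium, Firm 1 must be indifferent between X and Y.
Firm 1's expected payoff from X is 6(1−c); from Y it is 4.5c + 5(1−c).
Setting these equal: −6c + 6 = −0.5c + 5, so c = 2/11.
Therefore Firm 2 plays Y with probability 1 − 2/11 = 9/11.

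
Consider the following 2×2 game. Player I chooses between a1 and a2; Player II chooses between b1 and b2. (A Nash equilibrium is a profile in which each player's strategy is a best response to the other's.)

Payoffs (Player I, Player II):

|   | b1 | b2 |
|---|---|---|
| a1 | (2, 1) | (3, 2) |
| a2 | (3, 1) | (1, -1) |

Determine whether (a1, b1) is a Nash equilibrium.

No

At (a1, b1), Player I earns 2; switching to a2 would give 3, so Player I would deviate.
Player II earns 1; switching to b2 would give 2, so Player II would deviate.
Since at least one player can profitably deviate, this is not a Nash equilibrium.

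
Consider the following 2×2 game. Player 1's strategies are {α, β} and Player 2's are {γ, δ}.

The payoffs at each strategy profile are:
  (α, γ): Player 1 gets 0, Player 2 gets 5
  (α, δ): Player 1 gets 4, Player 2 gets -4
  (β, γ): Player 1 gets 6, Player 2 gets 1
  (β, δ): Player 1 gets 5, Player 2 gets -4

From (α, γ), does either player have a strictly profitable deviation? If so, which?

Player 1

Player 1 at (α, γ) earns 0; deviating to β yields 6 — a strict improvement.
Player 2 earns 5; deviating to δ yields -4 — not better.
Only Player 1 has a strictly profitable deviation.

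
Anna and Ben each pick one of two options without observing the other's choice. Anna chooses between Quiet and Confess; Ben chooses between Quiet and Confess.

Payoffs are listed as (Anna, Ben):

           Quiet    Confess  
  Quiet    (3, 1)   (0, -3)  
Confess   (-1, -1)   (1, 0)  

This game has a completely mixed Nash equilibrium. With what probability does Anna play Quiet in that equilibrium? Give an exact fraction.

Let x be the probability that Anna plays Quiet. In a completely mixed equilibrium, Ben must be indifferent between Quiet and Confess.
Ben's expected payoff from Quiet is x − (1−x); from Confess it is −3x.
Setting these equal: 2x − 1 = −3x, so x = 1/5.

1/5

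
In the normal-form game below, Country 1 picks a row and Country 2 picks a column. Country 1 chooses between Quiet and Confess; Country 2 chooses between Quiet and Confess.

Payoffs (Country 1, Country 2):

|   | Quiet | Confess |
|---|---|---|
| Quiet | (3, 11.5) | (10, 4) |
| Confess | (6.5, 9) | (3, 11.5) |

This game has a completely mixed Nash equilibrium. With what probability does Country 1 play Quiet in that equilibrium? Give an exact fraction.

Let r be the probability that Country 1 plays Quiet. In a completely mixed equilibrium, Country 2 must be indifferent between Quiet and Confess.
Country 2's expected payoff from Quiet is 11.5r + 9(1−r); from Confess it is 4r + 11.5(1−r).
Setting these equal: 2.5r + 9 = −7.5r + 11.5, so r = 1/4.

1/4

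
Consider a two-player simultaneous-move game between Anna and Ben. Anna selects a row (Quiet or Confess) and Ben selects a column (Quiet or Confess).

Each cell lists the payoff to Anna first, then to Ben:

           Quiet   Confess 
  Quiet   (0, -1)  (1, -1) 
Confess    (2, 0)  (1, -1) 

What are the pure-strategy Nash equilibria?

(Quiet, Confess) and (Confess, Quiet)

(Quiet, Quiet): Anna prefers Confess (2 > 0) — not an equilibrium.
(Quiet, Confess): Anna gets 1 ≥ 1 from Confess, and Ben gets -1 ≥ -1 from Quiet — Nash equilibrium.
(Confess, Quiet): Anna gets 2 ≥ 0 from Quiet, and Ben gets 0 ≥ -1 from Confess — Nash equilibrium.
(Confess, Confess): Ben prefers Quiet (0 > -1) — not an equilibrium.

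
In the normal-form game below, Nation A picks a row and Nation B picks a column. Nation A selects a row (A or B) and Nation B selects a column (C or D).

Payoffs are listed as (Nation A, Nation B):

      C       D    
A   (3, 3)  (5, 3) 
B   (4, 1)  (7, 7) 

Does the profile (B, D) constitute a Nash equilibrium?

Yes

At (B, D), Nation A earns 7; switching to A would give 5, so Nation A has no profitable deviation.
Nation B earns 7; switching to C would give 1, so Nation B has no profitable deviation.
Neither player can gain by a unilateral deviation, so this profile is a Nash equilibrium.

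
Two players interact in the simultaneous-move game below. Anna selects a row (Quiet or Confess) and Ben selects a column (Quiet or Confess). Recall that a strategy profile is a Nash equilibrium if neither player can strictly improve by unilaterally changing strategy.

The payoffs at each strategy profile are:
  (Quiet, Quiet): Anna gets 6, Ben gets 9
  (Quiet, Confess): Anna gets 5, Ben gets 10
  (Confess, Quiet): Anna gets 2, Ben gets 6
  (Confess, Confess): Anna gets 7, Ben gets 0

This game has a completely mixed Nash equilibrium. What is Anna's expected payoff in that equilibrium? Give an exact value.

16/3

First find y, the probability Ben plays Quiet, from Anna's indifference between Quiet and Confess: 6y + 5(1−y) = 2y + 7(1−y), giving y = 1/3.
Since Anna is indifferent in equilibrium, Anna's expected payoff equals the payoff from either row against (1/3, 2/3). Using Quiet: 6(1/3) + 5(2/3) = 16/3.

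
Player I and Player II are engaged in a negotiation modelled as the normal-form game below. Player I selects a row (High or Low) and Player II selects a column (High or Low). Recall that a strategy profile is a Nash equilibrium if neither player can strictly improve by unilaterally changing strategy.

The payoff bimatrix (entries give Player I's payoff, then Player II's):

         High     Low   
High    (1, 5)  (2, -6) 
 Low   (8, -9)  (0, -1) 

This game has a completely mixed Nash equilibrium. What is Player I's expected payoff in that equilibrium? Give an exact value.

First find q, the probability Player II plays High, from Player I's indifference between High and Low: q + 2(1−q) = 8q, giving q = 2/9.
Since Player I is indifferent in equilibrium, Player I's expected payoff equals the payoff from either row against (2/9, 7/9). Using High: (2/9) + 2(7/9) = 16/9.

16/9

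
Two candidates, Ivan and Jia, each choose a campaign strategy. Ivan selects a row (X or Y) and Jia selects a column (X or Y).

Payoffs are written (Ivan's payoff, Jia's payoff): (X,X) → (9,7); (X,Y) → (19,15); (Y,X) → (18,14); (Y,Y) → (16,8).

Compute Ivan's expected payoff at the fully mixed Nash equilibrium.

33/2

First find q, the probability Jia plays X, from Ivan's indifference between X and Y: 9q + 19(1−q) = 18q + 16(1−q), giving q = 1/4.
Since Ivan is indifferent in equilibrium, Ivan's expected payoff equals the payoff from either row against (1/4, 3/4). Using X: 9(1/4) + 19(3/4) = 33/2.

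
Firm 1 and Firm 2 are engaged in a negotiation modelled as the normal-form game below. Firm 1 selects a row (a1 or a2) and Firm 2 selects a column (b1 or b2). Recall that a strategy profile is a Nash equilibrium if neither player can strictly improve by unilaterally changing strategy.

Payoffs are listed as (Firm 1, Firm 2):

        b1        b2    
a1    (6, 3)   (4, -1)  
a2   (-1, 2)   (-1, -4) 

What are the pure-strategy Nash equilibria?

(a1, b1): Firm 1 gets 6 ≥ -1 from a2, and Firm 2 gets 3 ≥ -1 from b2 — Nash equilibrium.
(a1, b2): Firm 2 prefers b1 (3 > -1) — not an equilibrium.
(a2, b1): Firm 1 prefers a1 (6 > -1) — not an equilibrium.
(a2, b2): Firm 1 prefers a1 (4 > -1); Firm 2 prefers b1 (2 > -4) — not an equilibrium.

(a1, b1)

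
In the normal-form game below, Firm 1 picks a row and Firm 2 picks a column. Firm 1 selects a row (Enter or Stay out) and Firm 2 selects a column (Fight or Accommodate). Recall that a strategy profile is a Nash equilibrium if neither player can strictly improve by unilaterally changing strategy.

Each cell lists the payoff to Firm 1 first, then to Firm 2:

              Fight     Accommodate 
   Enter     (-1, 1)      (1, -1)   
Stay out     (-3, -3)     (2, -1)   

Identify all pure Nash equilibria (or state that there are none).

(Enter, Fight): Firm 1 gets -1 ≥ -3 from Stay out, and Firm 2 gets 1 ≥ -1 from Accommodate — Nash equilibrium.
(Enter, Accommodate): Firm 1 prefers Stay out (2 > 1); Firm 2 prefers Fight (1 > -1) — not an equilibrium.
(Stay out, Fight): Firm 1 prefers Enter (-1 > -3); Firm 2 prefers Accommodate (-1 > -3) — not an equilibrium.
(Stay out, Accommodate): Firm 1 gets 2 ≥ 1 from Enter, and Firm 2 gets -1 ≥ -3 from Fight — Nash equilibrium.

(Enter, Fight) and (Stay out, Accommodate)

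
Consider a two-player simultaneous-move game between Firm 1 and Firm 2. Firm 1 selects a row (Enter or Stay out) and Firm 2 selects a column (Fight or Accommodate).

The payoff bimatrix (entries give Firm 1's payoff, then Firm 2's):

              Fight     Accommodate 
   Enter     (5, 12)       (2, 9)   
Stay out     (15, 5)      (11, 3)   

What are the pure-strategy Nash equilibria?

(Stay out, Fight)

(Enter, Fight): Firm 1 prefers Stay out (15 > 5) — not an equilibrium.
(Enter, Accommodate): Firm 1 prefers Stay out (11 > 2); Firm 2 prefers Fight (12 > 9) — not an equilibrium.
(Stay out, Fight): Firm 1 gets 15 ≥ 5 from Enter, and Firm 2 gets 5 ≥ 3 from Accommodate — Nash equilibrium.
(Stay out, Accommodate): Firm 2 prefers Fight (5 > 3) — not an equilibrium.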